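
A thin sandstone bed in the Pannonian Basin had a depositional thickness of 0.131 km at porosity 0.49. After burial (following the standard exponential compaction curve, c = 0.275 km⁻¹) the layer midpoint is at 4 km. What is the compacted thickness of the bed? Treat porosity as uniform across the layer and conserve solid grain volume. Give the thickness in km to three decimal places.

Porosity at 4 km: n = 0.49·exp(−0.275×4) = 0.1631
Solid-volume conservation: h(1−n) = h₀(1−n₀) ⇒ h = h₀·(1−n₀)/(1−n)
h = 0.131 × (1 − 0.49)/(1 − 0.1631) = 0.131 × 0.6094 = 0.0798 km

0.080 km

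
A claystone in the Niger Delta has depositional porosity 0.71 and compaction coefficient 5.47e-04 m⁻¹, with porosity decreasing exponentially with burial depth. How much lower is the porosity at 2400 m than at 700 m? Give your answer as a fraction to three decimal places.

0.293

Working in km (1 km = 1000 m; β in km⁻¹ = β in m⁻¹ × 1000):
phi(0.7) = 0.71·e^(−0.547×0.7) = 0.4841
phi(2.4) = 0.71·e^(−0.547×2.4) = 0.1910
Δphi = 0.4841 − 0.1910 = 0.2931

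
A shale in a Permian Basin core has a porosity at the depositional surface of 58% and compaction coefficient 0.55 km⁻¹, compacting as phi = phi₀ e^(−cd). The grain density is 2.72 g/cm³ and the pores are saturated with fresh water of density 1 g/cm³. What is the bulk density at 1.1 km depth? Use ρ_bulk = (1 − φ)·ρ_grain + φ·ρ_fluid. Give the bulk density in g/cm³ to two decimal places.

Porosity at depth: phi = 0.58·exp(−0.55×1.1) = 0.58×0.5461 = 0.3167
Bulk density: ρ_b = (1−phi)ρ_g + phi·ρ_f = 0.6833×2.72 + 0.3167×1
       = 1.859 + 0.317 = 2.175 g/cm³

2.18 g/cm³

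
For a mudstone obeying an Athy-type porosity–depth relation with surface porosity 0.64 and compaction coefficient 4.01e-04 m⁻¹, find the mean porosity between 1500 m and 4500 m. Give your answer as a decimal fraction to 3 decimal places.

Working in km (1 km = 1000 m; β in km⁻¹ = β in m⁻¹ × 1000):
⟨phi⟩ = (1/(d₂−d₁)) ∫ phi₀ e^(−βd) dd = phi₀·(e^(−β·d₁) − e^(−β·d₂)) / (β·(d₂−d₁))
e^(−0.401×1.5) = 0.5480; e^(−0.401×4.5) = 0.1646
⟨phi⟩ = 0.64 × (0.5480 − 0.1646) / (0.401 × 3) = 0.64 × 0.3187 = 0.2040

0.204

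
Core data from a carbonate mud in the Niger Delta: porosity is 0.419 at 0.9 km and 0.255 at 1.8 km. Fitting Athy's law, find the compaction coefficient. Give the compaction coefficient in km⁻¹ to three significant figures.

Athy: phi(Z) = phi₀ e^(−βZ) ⇒ phi₁/phi₂ = e^{β(Z₂−Z₁)} ⇒ β = ln(phi₁/phi₂)/(Z₂−Z₁)
β = ln(0.419/0.255) / (1.8 − 0.9) = ln(1.643) / 0.9 = 0.4966 / 0.9 = 0.5518 km⁻¹

0.552 km⁻¹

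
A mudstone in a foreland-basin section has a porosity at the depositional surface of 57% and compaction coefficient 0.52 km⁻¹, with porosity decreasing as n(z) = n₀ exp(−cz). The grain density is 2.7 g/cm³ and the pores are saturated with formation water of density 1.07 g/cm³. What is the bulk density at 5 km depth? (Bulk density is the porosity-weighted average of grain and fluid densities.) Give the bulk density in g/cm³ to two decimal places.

Porosity at depth: n = 0.57·exp(−0.52×5) = 0.57×0.0743 = 0.0423
Bulk density: ρ_b = (1−n)ρ_g + n·ρ_f = 0.9577×2.7 + 0.0423×1.07
       = 2.586 + 0.045 = 2.631 g/cm³

2.63 g/cm³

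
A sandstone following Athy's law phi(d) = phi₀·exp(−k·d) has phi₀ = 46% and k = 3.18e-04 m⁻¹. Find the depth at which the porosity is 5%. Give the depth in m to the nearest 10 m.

Working in km (1 km = 1000 m; k in km⁻¹ = k in m⁻¹ × 1000):
Invert Athy's law: d = ln(phi₀/phi) / k
d = ln(0.46/0.05) / 0.318 = ln(9.2) / 0.318 = 2.2192 / 0.318 = 6.979 km

6980 m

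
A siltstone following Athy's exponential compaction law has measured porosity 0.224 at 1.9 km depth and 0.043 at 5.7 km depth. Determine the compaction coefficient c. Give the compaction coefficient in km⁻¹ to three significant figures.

0.434 km⁻¹

Athy: φ(z) = φ₀ e^(−cz) ⇒ φ₁/φ₂ = e^{c(z₂−z₁)} ⇒ c = ln(φ₁/φ₂)/(z₂−z₁)
c = ln(0.224/0.043) / (5.7 − 1.9) = ln(5.209) / 3.8 = 1.6504 / 3.8 = 0.4343 km⁻¹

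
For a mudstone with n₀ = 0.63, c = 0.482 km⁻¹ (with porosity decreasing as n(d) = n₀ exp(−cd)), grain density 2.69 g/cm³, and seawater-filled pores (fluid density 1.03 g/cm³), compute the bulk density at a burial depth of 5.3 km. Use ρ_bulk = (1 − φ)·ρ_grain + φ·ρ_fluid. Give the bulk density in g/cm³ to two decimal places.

Porosity at depth: n = 0.63·exp(−0.482×5.3) = 0.63×0.0777 = 0.0490
Bulk density: ρ_b = (1−n)ρ_g + n·ρ_f = 0.9510×2.69 + 0.0490×1.03
       = 2.558 + 0.050 = 2.609 g/cm³

2.61 g/cm³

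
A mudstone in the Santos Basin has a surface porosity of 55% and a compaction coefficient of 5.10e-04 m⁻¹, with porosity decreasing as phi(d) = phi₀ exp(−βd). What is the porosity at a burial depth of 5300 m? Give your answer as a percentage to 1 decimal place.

Working in km (1 km = 1000 m; β in km⁻¹ = β in m⁻¹ × 1000):
phi = phi₀·exp(−β·d) = 0.55 × exp(−0.51 × 5.3) = 0.55 × exp(−2.703)
  = 0.55 × 0.0670 = 0.0369

3.7%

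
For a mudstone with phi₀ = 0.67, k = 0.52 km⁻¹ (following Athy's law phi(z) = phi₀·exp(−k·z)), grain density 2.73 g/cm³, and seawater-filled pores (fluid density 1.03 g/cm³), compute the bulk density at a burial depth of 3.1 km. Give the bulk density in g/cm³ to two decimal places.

Porosity at depth: phi = 0.67·exp(−0.52×3.1) = 0.67×0.1995 = 0.1337
Bulk density: ρ_b = (1−phi)ρ_g + phi·ρ_f = 0.8663×2.73 + 0.1337×1.03
       = 2.365 + 0.138 = 2.503 g/cm³

2.50 g/cm³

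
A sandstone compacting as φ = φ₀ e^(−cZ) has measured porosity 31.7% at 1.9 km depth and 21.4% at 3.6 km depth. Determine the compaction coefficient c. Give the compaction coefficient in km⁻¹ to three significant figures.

Athy: φ(Z) = φ₀ e^(−cZ) ⇒ φ₁/φ₂ = e^{c(Z₂−Z₁)} ⇒ c = ln(φ₁/φ₂)/(Z₂−Z₁)
c = ln(0.317/0.214) / (3.6 − 1.9) = ln(1.481) / 1.7 = 0.3929 / 1.7 = 0.2311 km⁻¹

0.231 km⁻¹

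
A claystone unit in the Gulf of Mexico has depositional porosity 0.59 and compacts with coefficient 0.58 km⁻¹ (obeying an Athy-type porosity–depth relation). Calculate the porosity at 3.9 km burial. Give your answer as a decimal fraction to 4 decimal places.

phi = phi₀·exp(−k·d) = 0.59 × exp(−0.58 × 3.9) = 0.59 × exp(−2.262)
  = 0.59 × 0.1041 = 0.0614

0.0614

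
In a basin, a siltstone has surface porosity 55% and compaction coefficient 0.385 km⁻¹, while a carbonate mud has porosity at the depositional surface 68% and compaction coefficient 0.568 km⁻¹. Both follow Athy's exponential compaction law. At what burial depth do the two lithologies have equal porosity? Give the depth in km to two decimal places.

Set phi₀ₐ e^(−kₐz) = phi₀ᵦ e^(−kᵦz) ⇒ ln(phi₀ₐ/phi₀ᵦ) = (kₐ − kᵦ)·z
z = ln(0.55/0.68) / (0.385 − 0.568) = -0.2122 / -0.183 = 1.159 km

1.16 km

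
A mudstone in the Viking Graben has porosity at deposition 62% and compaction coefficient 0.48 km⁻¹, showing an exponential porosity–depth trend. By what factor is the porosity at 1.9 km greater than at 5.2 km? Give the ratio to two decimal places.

4.87

phi(d₁)/phi(d₂) = e^(−c·d₁)/e^(−c·d₂) = e^{c(d₂−d₁)}
= exp(0.48 × 3.3) = exp(1.584) = 4.8744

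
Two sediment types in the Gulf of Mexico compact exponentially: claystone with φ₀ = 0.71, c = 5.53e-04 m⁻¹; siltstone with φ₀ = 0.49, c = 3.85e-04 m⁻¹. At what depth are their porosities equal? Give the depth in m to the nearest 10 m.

2210 m

Working in km (1 km = 1000 m; c in km⁻¹ = c in m⁻¹ × 1000):
Set φ₀ₐ e^(−cₐZ) = φ₀ᵦ e^(−cᵦZ) ⇒ ln(φ₀ₐ/φ₀ᵦ) = (cₐ − cᵦ)·Z
Z = ln(0.71/0.49) / (0.553 − 0.385) = 0.3709 / 0.168 = 2.207 km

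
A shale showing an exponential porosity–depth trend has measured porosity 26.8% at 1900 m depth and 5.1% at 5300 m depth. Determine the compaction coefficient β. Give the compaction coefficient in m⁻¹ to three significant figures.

Working in km (1 km = 1000 m; β in km⁻¹ = β in m⁻¹ × 1000):
Athy: phi(d) = phi₀ e^(−βd) ⇒ phi₁/phi₂ = e^{β(d₂−d₁)} ⇒ β = ln(phi₁/phi₂)/(d₂−d₁)
β = ln(0.268/0.051) / (5.3 − 1.9) = ln(5.255) / 3.4 = 1.6592 / 3.4 = 0.488 km⁻¹

0.000488 m⁻¹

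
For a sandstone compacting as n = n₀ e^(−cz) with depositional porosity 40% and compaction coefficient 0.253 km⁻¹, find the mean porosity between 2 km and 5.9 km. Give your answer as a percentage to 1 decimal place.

⟨n⟩ = (1/(z₂−z₁)) ∫ n₀ e^(−cz) dz = n₀·(e^(−c·z₁) − e^(−c·z₂)) / (c·(z₂−z₁))
e^(−0.253×2) = 0.6029; e^(−0.253×5.9) = 0.2248
⟨n⟩ = 0.4 × (0.6029 − 0.2248) / (0.253 × 3.9) = 0.4 × 0.3832 = 0.1533

15.3%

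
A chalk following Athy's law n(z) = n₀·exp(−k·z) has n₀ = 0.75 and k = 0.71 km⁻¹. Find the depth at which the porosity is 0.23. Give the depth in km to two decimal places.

1.66 km

Invert Athy's law: z = ln(n₀/n) / k
z = ln(0.75/0.23) / 0.71 = ln(3.261) / 0.71 = 1.1820 / 0.71 = 1.665 km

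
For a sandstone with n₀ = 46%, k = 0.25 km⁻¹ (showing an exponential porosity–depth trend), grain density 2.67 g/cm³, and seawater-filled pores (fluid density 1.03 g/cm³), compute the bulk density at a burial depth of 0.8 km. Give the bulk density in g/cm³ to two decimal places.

2.05 g/cm³

Porosity at depth: n = 0.46·exp(−0.25×0.8) = 0.46×0.8187 = 0.3766
Bulk density: ρ_b = (1−n)ρ_g + n·ρ_f = 0.6234×2.67 + 0.3766×1.03
       = 1.664 + 0.388 = 2.052 g/cm³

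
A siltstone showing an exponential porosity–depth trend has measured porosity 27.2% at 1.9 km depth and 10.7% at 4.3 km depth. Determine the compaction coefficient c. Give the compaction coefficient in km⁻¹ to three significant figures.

Athy: phi(z) = phi₀ e^(−cz) ⇒ phi₁/phi₂ = e^{c(z₂−z₁)} ⇒ c = ln(phi₁/phi₂)/(z₂−z₁)
c = ln(0.272/0.107) / (4.3 − 1.9) = ln(2.542) / 2.4 = 0.9330 / 2.4 = 0.3887 km⁻¹

0.389 km⁻¹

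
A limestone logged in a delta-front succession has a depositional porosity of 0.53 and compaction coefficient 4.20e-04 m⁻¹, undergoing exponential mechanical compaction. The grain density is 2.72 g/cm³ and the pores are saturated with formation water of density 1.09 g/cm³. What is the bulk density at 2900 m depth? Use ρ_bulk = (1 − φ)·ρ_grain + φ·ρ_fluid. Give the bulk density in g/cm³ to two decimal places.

Working in km (1 km = 1000 m; k in km⁻¹ = k in m⁻¹ × 1000):
Porosity at depth: phi = 0.53·exp(−0.42×2.9) = 0.53×0.2958 = 0.1568
Bulk density: ρ_b = (1−phi)ρ_g + phi·ρ_f = 0.8432×2.72 + 0.1568×1.09
       = 2.294 + 0.171 = 2.464 g/cm³

2.46 g/cm³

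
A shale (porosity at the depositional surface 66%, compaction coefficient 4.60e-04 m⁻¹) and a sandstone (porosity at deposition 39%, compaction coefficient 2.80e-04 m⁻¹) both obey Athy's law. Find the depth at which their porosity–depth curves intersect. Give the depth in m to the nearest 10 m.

Working in km (1 km = 1000 m; k in km⁻¹ = k in m⁻¹ × 1000):
Set φ₀ₐ e^(−kₐz) = φ₀ᵦ e^(−kᵦz) ⇒ ln(φ₀ₐ/φ₀ᵦ) = (kₐ − kᵦ)·z
z = ln(0.66/0.39) / (0.46 − 0.28) = 0.5261 / 0.18 = 2.923 km

2920 m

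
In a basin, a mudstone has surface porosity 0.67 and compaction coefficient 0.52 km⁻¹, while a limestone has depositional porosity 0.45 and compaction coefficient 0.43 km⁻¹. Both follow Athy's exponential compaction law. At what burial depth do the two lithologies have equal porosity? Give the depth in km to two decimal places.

4.42 km

Set phi₀ₐ e^(−cₐd) = phi₀ᵦ e^(−cᵦd) ⇒ ln(phi₀ₐ/phi₀ᵦ) = (cₐ − cᵦ)·d
d = ln(0.67/0.45) / (0.52 − 0.43) = 0.3980 / 0.09 = 4.423 km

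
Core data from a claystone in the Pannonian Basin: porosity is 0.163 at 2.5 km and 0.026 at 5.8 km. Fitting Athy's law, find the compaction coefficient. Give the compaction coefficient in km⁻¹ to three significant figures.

0.556 km⁻¹

Athy: n(d) = n₀ e^(−βd) ⇒ n₁/n₂ = e^{β(d₂−d₁)} ⇒ β = ln(n₁/n₂)/(d₂−d₁)
β = ln(0.163/0.026) / (5.8 − 2.5) = ln(6.269) / 3.3 = 1.8357 / 3.3 = 0.5563 km⁻¹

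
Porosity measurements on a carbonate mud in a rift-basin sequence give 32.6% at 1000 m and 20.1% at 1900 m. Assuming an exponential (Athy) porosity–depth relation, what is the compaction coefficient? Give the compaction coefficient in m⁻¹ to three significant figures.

Working in km (1 km = 1000 m; c in km⁻¹ = c in m⁻¹ × 1000):
Athy: n(d) = n₀ e^(−cd) ⇒ n₁/n₂ = e^{c(d₂−d₁)} ⇒ c = ln(n₁/n₂)/(d₂−d₁)
c = ln(0.326/0.201) / (1.9 − 1) = ln(1.622) / 0.9 = 0.4836 / 0.9 = 0.5373 km⁻¹

0.000537 m⁻¹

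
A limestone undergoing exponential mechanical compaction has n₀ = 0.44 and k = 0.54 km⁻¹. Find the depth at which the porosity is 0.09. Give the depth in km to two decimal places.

2.94 km

Invert Athy's law: d = ln(n₀/n) / k
d = ln(0.44/0.09) / 0.54 = ln(4.889) / 0.54 = 1.5870 / 0.54 = 2.939 km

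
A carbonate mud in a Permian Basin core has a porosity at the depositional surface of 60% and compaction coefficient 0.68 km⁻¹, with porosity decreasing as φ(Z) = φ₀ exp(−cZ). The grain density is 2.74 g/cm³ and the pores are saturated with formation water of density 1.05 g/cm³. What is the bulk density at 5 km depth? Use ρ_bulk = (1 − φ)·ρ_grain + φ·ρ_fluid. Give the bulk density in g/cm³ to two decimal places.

Porosity at depth: φ = 0.6·exp(−0.68×5) = 0.6×0.0334 = 0.0200
Bulk density: ρ_b = (1−φ)ρ_g + φ·ρ_f = 0.9800×2.74 + 0.0200×1.05
       = 2.685 + 0.021 = 2.706 g/cm³

2.71 g/cm³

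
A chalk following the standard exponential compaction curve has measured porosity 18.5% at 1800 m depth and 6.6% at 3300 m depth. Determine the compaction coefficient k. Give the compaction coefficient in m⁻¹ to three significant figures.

0.000687 m⁻¹

Working in km (1 km = 1000 m; k in km⁻¹ = k in m⁻¹ × 1000):
Athy: n(z) = n₀ e^(−kz) ⇒ n₁/n₂ = e^{k(z₂−z₁)} ⇒ k = ln(n₁/n₂)/(z₂−z₁)
k = ln(0.185/0.066) / (3.3 − 1.8) = ln(2.803) / 1.5 = 1.0307 / 1.5 = 0.6871 km⁻¹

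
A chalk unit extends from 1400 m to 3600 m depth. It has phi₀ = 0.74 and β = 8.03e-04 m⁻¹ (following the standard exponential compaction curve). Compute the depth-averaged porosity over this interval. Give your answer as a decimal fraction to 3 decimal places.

0.113

Working in km (1 km = 1000 m; β in km⁻¹ = β in m⁻¹ × 1000):
⟨phi⟩ = (1/(z₂−z₁)) ∫ phi₀ e^(−βz) dz = phi₀·(e^(−β·z₁) − e^(−β·z₂)) / (β·(z₂−z₁))
e^(−0.803×1.4) = 0.3249; e^(−0.803×3.6) = 0.0555
⟨phi⟩ = 0.74 × (0.3249 − 0.0555) / (0.803 × 2.2) = 0.74 × 0.1525 = 0.1128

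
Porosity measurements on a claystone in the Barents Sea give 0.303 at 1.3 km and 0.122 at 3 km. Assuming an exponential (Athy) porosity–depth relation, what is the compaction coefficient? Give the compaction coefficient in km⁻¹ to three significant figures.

0.535 km⁻¹

Athy: n(z) = n₀ e^(−βz) ⇒ n₁/n₂ = e^{β(z₂−z₁)} ⇒ β = ln(n₁/n₂)/(z₂−z₁)
β = ln(0.303/0.122) / (3 − 1.3) = ln(2.484) / 1.7 = 0.9097 / 1.7 = 0.5351 km⁻¹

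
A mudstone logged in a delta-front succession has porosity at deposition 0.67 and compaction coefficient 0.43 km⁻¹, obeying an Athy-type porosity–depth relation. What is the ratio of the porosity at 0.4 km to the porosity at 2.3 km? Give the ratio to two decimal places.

2.26

phi(z₁)/phi(z₂) = e^(−c·z₁)/e^(−c·z₂) = e^{c(z₂−z₁)}
= exp(0.43 × 1.9) = exp(0.817) = 2.2637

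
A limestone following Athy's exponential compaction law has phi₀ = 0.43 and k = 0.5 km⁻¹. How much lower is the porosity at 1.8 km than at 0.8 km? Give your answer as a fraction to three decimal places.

0.113

phi(0.8) = 0.43·e^(−0.5×0.8) = 0.2882
phi(1.8) = 0.43·e^(−0.5×1.8) = 0.1748
Δphi = 0.2882 − 0.1748 = 0.1134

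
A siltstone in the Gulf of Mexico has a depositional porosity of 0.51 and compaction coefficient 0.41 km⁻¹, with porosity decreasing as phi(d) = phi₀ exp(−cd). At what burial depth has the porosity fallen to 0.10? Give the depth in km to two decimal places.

3.97 km

Invert Athy's law: d = ln(phi₀/phi) / c
d = ln(0.51/0.1) / 0.41 = ln(5.1) / 0.41 = 1.6292 / 0.41 = 3.974 km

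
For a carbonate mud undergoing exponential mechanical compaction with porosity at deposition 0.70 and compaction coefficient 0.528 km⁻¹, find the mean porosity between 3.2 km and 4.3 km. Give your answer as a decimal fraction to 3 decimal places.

⟨φ⟩ = (1/(Z₂−Z₁)) ∫ φ₀ e^(−βZ) dZ = φ₀·(e^(−β·Z₁) − e^(−β·Z₂)) / (β·(Z₂−Z₁))
e^(−0.528×3.2) = 0.1846; e^(−0.528×4.3) = 0.1033
⟨φ⟩ = 0.7 × (0.1846 − 0.1033) / (0.528 × 1.1) = 0.7 × 0.1400 = 0.0980

0.098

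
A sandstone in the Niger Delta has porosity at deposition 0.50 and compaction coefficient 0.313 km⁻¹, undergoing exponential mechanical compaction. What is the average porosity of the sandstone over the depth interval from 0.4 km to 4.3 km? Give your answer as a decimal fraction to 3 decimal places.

⟨phi⟩ = (1/(Z₂−Z₁)) ∫ phi₀ e^(−βZ) dZ = phi₀·(e^(−β·Z₁) − e^(−β·Z₂)) / (β·(Z₂−Z₁))
e^(−0.313×0.4) = 0.8823; e^(−0.313×4.3) = 0.2603
⟨phi⟩ = 0.5 × (0.8823 − 0.2603) / (0.313 × 3.9) = 0.5 × 0.5096 = 0.2548

0.255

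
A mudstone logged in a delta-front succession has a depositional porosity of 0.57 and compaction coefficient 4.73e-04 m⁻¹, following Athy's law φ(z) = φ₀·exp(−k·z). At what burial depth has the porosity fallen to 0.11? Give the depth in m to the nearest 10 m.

3480 m

Working in km (1 km = 1000 m; k in km⁻¹ = k in m⁻¹ × 1000):
Invert Athy's law: z = ln(φ₀/φ) / k
z = ln(0.57/0.11) / 0.473 = ln(5.182) / 0.473 = 1.6452 / 0.473 = 3.478 km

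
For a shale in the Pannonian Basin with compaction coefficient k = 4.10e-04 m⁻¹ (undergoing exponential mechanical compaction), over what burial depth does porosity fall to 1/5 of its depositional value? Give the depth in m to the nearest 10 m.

Working in km (1 km = 1000 m; k in km⁻¹ = k in m⁻¹ × 1000):
φ/φ₀ = 1/5 ⇒ exp(−k·Z) = 1/5 ⇒ Z = ln(5) / k
Z = 1.6094 / 0.41 = 3.925 km

3930 m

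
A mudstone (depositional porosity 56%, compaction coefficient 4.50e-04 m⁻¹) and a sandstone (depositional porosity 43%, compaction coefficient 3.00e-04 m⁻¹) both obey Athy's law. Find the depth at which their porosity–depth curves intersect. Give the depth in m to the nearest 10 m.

Working in km (1 km = 1000 m; β in km⁻¹ = β in m⁻¹ × 1000):
Set n₀ₐ e^(−βₐZ) = n₀ᵦ e^(−βᵦZ) ⇒ ln(n₀ₐ/n₀ᵦ) = (βₐ − βᵦ)·Z
Z = ln(0.56/0.43) / (0.45 − 0.3) = 0.2642 / 0.15 = 1.761 km

1760 m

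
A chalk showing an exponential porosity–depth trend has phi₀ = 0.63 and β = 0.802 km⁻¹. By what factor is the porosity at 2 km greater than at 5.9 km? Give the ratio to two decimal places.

phi(Z₁)/phi(Z₂) = e^(−β·Z₁)/e^(−β·Z₂) = e^{β(Z₂−Z₁)}
= exp(0.802 × 3.9) = exp(3.128) = 22.8237

22.82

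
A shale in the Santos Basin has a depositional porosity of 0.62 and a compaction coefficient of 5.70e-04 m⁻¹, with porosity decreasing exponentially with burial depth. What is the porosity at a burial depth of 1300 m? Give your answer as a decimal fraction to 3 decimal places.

0.296

Working in km (1 km = 1000 m; c in km⁻¹ = c in m⁻¹ × 1000):
phi = phi₀·exp(−c·Z) = 0.62 × exp(−0.57 × 1.3) = 0.62 × exp(−0.741)
  = 0.62 × 0.4766 = 0.2955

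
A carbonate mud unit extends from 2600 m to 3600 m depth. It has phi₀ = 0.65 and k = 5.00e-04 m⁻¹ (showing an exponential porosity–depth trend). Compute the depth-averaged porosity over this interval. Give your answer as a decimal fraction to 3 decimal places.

0.139

Working in km (1 km = 1000 m; k in km⁻¹ = k in m⁻¹ × 1000):
⟨phi⟩ = (1/(d₂−d₁)) ∫ phi₀ e^(−kd) dd = phi₀·(e^(−k·d₁) − e^(−k·d₂)) / (k·(d₂−d₁))
e^(−0.5×2.6) = 0.2725; e^(−0.5×3.6) = 0.1653
⟨phi⟩ = 0.65 × (0.2725 − 0.1653) / (0.5 × 1) = 0.65 × 0.2145 = 0.1394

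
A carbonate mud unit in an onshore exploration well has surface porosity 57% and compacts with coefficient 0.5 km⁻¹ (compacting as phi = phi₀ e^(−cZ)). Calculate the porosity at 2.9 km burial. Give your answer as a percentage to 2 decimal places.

13.37%

phi = phi₀·exp(−c·Z) = 0.57 × exp(−0.5 × 2.9) = 0.57 × exp(−1.45)
  = 0.57 × 0.2346 = 0.1337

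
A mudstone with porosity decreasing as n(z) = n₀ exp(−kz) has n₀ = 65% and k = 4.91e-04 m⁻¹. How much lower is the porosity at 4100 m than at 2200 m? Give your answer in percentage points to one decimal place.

Working in km (1 km = 1000 m; k in km⁻¹ = k in m⁻¹ × 1000):
n(2.2) = 0.65·e^(−0.491×2.2) = 0.2207
n(4.1) = 0.65·e^(−0.491×4.1) = 0.0868
Δn = 0.2207 − 0.0868 = 0.1339

13.4 percentage points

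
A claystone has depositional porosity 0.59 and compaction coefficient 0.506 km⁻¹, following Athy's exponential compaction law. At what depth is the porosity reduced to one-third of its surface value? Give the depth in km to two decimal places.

φ/φ₀ = 1/3 ⇒ exp(−k·z) = 1/3 ⇒ z = ln(3) / k
z = 1.0986 / 0.506 = 2.171 km

2.17 km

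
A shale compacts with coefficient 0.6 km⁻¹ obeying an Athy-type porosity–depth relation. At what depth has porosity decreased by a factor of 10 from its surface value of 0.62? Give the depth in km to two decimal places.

phi/phi₀ = 1/10 ⇒ exp(−β·d) = 1/10 ⇒ d = ln(10) / β
d = 2.3026 / 0.6 = 3.838 km

3.84 km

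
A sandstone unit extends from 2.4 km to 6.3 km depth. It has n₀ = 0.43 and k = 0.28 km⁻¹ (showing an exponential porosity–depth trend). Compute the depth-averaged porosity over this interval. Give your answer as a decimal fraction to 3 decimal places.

0.134

⟨n⟩ = (1/(d₂−d₁)) ∫ n₀ e^(−kd) dd = n₀·(e^(−k·d₁) − e^(−k·d₂)) / (k·(d₂−d₁))
e^(−0.28×2.4) = 0.5107; e^(−0.28×6.3) = 0.1714
⟨n⟩ = 0.43 × (0.5107 − 0.1714) / (0.28 × 3.9) = 0.43 × 0.3107 = 0.1336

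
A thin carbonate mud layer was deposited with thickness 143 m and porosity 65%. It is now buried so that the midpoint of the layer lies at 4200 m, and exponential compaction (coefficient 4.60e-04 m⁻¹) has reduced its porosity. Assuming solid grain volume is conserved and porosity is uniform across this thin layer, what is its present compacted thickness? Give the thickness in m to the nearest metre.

55 m

Working in km (1 km = 1000 m; c in km⁻¹ = c in m⁻¹ × 1000):
Porosity at 4.2 km: phi = 0.65·exp(−0.46×4.2) = 0.0942
Solid-volume conservation: h(1−phi) = h₀(1−phi₀) ⇒ h = h₀·(1−phi₀)/(1−phi)
h = 0.143 × (1 − 0.65)/(1 − 0.0942) = 0.143 × 0.3864 = 0.0553 km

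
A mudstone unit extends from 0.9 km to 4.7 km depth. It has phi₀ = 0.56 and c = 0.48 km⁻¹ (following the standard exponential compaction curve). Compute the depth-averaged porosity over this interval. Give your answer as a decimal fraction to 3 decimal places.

⟨phi⟩ = (1/(z₂−z₁)) ∫ phi₀ e^(−cz) dz = phi₀·(e^(−c·z₁) − e^(−c·z₂)) / (c·(z₂−z₁))
e^(−0.48×0.9) = 0.6492; e^(−0.48×4.7) = 0.1048
⟨phi⟩ = 0.56 × (0.6492 − 0.1048) / (0.48 × 3.8) = 0.56 × 0.2985 = 0.1672

0.167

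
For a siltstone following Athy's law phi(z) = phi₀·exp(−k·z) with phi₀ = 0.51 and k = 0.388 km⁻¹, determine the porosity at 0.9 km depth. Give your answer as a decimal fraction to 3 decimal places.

phi = phi₀·exp(−k·z) = 0.51 × exp(−0.388 × 0.9) = 0.51 × exp(−0.3492)
  = 0.51 × 0.7053 = 0.3597

0.360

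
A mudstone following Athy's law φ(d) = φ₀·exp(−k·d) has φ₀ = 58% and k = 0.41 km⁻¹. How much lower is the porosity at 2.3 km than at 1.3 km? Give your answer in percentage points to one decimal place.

φ(1.3) = 0.58·e^(−0.41×1.3) = 0.3404
φ(2.3) = 0.58·e^(−0.41×2.3) = 0.2259
Δφ = 0.3404 − 0.2259 = 0.1145

11.4 percentage points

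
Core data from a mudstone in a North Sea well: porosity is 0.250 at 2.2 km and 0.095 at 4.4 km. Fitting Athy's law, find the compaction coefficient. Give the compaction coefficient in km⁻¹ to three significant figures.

Athy: phi(Z) = phi₀ e^(−βZ) ⇒ phi₁/phi₂ = e^{β(Z₂−Z₁)} ⇒ β = ln(phi₁/phi₂)/(Z₂−Z₁)
β = ln(0.25/0.095) / (4.4 − 2.2) = ln(2.632) / 2.2 = 0.9676 / 2.2 = 0.4398 km⁻¹

0.440 km⁻¹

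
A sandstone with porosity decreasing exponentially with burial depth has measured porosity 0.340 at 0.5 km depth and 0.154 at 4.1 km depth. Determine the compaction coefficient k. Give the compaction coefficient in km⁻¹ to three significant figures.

Athy: phi(Z) = phi₀ e^(−kZ) ⇒ phi₁/phi₂ = e^{k(Z₂−Z₁)} ⇒ k = ln(phi₁/phi₂)/(Z₂−Z₁)
k = ln(0.34/0.154) / (4.1 − 0.5) = ln(2.208) / 3.6 = 0.7920 / 3.6 = 0.22 km⁻¹

0.220 km⁻¹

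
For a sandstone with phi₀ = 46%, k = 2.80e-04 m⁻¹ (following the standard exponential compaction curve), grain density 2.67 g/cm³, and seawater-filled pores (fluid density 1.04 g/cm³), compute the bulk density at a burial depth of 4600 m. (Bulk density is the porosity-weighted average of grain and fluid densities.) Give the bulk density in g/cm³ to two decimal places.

2.46 g/cm³

Working in km (1 km = 1000 m; k in km⁻¹ = k in m⁻¹ × 1000):
Porosity at depth: phi = 0.46·exp(−0.28×4.6) = 0.46×0.2758 = 0.1269
Bulk density: ρ_b = (1−phi)ρ_g + phi·ρ_f = 0.8731×2.67 + 0.1269×1.04
       = 2.331 + 0.132 = 2.463 g/cm³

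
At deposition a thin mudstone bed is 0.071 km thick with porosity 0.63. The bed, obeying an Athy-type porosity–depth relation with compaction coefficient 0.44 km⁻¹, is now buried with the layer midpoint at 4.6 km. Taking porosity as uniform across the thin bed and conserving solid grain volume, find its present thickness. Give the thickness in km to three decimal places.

Porosity at 4.6 km: phi = 0.63·exp(−0.44×4.6) = 0.0832
Solid-volume conservation: h(1−phi) = h₀(1−phi₀) ⇒ h = h₀·(1−phi₀)/(1−phi)
h = 0.071 × (1 − 0.63)/(1 − 0.0832) = 0.071 × 0.4036 = 0.0287 km

0.029 km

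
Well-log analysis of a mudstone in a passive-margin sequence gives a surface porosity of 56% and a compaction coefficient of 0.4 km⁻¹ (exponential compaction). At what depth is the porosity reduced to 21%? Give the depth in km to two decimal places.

Invert Athy's law: z = ln(φ₀/φ) / c
z = ln(0.56/0.21) / 0.4 = ln(2.667) / 0.4 = 0.9808 / 0.4 = 2.452 km

2.45 km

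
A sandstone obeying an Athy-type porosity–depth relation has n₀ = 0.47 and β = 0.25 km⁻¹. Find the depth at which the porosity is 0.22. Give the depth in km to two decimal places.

Invert Athy's law: d = ln(n₀/n) / β
d = ln(0.47/0.22) / 0.25 = ln(2.136) / 0.25 = 0.7591 / 0.25 = 3.036 km

3.04 km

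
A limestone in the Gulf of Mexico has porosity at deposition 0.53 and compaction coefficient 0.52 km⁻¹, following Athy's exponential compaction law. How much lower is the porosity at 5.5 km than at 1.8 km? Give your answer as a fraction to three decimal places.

phi(1.8) = 0.53·e^(−0.52×1.8) = 0.2079
phi(5.5) = 0.53·e^(−0.52×5.5) = 0.0304
Δphi = 0.2079 − 0.0304 = 0.1775

0.178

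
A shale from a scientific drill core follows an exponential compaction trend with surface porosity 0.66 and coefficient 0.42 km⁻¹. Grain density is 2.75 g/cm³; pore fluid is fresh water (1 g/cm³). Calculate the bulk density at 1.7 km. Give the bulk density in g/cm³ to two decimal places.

2.18 g/cm³

Porosity at depth: n = 0.66·exp(−0.42×1.7) = 0.66×0.4897 = 0.3232
Bulk density: ρ_b = (1−n)ρ_g + n·ρ_f = 0.6768×2.75 + 0.3232×1
       = 1.861 + 0.323 = 2.184 g/cm³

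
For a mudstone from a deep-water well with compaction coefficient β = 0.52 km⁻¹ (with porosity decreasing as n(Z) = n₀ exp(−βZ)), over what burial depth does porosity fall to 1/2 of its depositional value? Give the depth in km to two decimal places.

1.33 km

n/n₀ = 1/2 ⇒ exp(−β·Z) = 1/2 ⇒ Z = ln(2) / β
Z = 0.6931 / 0.52 = 1.333 km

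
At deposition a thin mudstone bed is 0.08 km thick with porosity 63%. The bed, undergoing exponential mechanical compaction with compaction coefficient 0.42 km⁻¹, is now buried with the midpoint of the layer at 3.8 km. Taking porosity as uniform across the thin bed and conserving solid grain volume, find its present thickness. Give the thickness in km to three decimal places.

Porosity at 3.8 km: φ = 0.63·exp(−0.42×3.8) = 0.1277
Solid-volume conservation: h(1−φ) = h₀(1−φ₀) ⇒ h = h₀·(1−φ₀)/(1−φ)
h = 0.08 × (1 − 0.63)/(1 − 0.1277) = 0.08 × 0.4242 = 0.0339 km

0.034 km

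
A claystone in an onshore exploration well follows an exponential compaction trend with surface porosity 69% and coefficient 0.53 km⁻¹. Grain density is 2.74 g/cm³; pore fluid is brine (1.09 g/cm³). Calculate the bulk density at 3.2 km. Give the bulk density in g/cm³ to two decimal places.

2.53 g/cm³

Porosity at depth: phi = 0.69·exp(−0.53×3.2) = 0.69×0.1834 = 0.1266
Bulk density: ρ_b = (1−phi)ρ_g + phi·ρ_f = 0.8734×2.74 + 0.1266×1.09
       = 2.393 + 0.138 = 2.531 g/cm³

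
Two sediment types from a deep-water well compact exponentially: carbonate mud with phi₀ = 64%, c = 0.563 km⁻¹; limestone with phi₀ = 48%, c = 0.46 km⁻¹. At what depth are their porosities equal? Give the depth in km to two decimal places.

2.79 km

Set phi₀ₐ e^(−cₐd) = phi₀ᵦ e^(−cᵦd) ⇒ ln(phi₀ₐ/phi₀ᵦ) = (cₐ − cᵦ)·d
d = ln(0.64/0.48) / (0.563 − 0.46) = 0.2877 / 0.103 = 2.793 km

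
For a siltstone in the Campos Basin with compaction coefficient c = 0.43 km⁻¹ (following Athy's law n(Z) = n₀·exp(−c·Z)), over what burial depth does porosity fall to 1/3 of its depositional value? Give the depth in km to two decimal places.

2.55 km

n/n₀ = 1/3 ⇒ exp(−c·Z) = 1/3 ⇒ Z = ln(3) / c
Z = 1.0986 / 0.43 = 2.555 km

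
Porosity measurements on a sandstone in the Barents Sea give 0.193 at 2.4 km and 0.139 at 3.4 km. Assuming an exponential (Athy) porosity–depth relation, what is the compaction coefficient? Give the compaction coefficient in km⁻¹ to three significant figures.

0.328 km⁻¹

Athy: φ(z) = φ₀ e^(−βz) ⇒ φ₁/φ₂ = e^{β(z₂−z₁)} ⇒ β = ln(φ₁/φ₂)/(z₂−z₁)
β = ln(0.193/0.139) / (3.4 − 2.4) = ln(1.388) / 1 = 0.3282 / 1 = 0.3282 km⁻¹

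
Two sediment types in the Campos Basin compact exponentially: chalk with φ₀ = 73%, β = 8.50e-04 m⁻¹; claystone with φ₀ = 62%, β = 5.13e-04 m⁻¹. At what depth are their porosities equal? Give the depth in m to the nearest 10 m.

480 m

Working in km (1 km = 1000 m; β in km⁻¹ = β in m⁻¹ × 1000):
Set φ₀ₐ e^(−βₐZ) = φ₀ᵦ e^(−βᵦZ) ⇒ ln(φ₀ₐ/φ₀ᵦ) = (βₐ − βᵦ)·Z
Z = ln(0.73/0.62) / (0.85 − 0.513) = 0.1633 / 0.337 = 0.485 km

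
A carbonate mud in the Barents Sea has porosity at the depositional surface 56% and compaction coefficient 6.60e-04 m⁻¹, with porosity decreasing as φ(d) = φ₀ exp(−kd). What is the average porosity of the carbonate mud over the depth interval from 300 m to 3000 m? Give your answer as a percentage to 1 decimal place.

Working in km (1 km = 1000 m; k in km⁻¹ = k in m⁻¹ × 1000):
⟨φ⟩ = (1/(d₂−d₁)) ∫ φ₀ e^(−kd) dd = φ₀·(e^(−k·d₁) − e^(−k·d₂)) / (k·(d₂−d₁))
e^(−0.66×0.3) = 0.8204; e^(−0.66×3) = 0.1381
⟨φ⟩ = 0.56 × (0.8204 − 0.1381) / (0.66 × 2.7) = 0.56 × 0.3829 = 0.2144

21.4%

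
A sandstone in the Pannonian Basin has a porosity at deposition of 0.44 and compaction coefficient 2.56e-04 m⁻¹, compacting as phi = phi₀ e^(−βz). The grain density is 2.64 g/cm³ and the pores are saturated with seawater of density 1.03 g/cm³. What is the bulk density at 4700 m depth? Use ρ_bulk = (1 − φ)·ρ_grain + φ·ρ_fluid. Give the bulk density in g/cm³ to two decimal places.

2.43 g/cm³

Working in km (1 km = 1000 m; β in km⁻¹ = β in m⁻¹ × 1000):
Porosity at depth: phi = 0.44·exp(−0.256×4.7) = 0.44×0.3002 = 0.1321
Bulk density: ρ_b = (1−phi)ρ_g + phi·ρ_f = 0.8679×2.64 + 0.1321×1.03
       = 2.291 + 0.136 = 2.427 g/cm³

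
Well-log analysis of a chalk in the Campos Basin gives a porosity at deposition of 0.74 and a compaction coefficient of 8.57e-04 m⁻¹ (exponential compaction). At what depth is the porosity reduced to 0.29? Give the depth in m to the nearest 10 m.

Working in km (1 km = 1000 m; β in km⁻¹ = β in m⁻¹ × 1000):
Invert Athy's law: z = ln(φ₀/φ) / β
z = ln(0.74/0.29) / 0.857 = ln(2.552) / 0.857 = 0.9368 / 0.857 = 1.093 km

1090 m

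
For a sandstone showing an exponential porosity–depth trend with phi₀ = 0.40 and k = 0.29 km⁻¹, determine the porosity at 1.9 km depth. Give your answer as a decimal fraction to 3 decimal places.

phi = phi₀·exp(−k·Z) = 0.4 × exp(−0.29 × 1.9) = 0.4 × exp(−0.551)
  = 0.4 × 0.5764 = 0.2305

0.231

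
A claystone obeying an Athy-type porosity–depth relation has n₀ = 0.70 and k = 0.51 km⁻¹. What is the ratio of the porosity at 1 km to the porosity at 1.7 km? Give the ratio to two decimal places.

n(d₁)/n(d₂) = e^(−k·d₁)/e^(−k·d₂) = e^{k(d₂−d₁)}
= exp(0.51 × 0.7) = exp(0.357) = 1.4290

1.43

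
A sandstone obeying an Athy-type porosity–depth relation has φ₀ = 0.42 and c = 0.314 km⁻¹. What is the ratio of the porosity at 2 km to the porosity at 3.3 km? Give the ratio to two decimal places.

1.50

φ(d₁)/φ(d₂) = e^(−c·d₁)/e^(−c·d₂) = e^{c(d₂−d₁)}
= exp(0.314 × 1.3) = exp(0.4082) = 1.5041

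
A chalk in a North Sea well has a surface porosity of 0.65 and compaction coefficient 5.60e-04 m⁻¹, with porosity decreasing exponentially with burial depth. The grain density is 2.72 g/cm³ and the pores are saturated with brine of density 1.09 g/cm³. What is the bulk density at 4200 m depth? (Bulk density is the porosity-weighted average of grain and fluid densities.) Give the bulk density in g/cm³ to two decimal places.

Working in km (1 km = 1000 m; β in km⁻¹ = β in m⁻¹ × 1000):
Porosity at depth: φ = 0.65·exp(−0.56×4.2) = 0.65×0.0952 = 0.0619
Bulk density: ρ_b = (1−φ)ρ_g + φ·ρ_f = 0.9381×2.72 + 0.0619×1.09
       = 2.552 + 0.067 = 2.619 g/cm³

2.62 g/cm³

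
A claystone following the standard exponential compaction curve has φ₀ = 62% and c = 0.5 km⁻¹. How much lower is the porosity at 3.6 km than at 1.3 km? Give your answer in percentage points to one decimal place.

φ(1.3) = 0.62·e^(−0.5×1.3) = 0.3237
φ(3.6) = 0.62·e^(−0.5×3.6) = 0.1025
Δφ = 0.3237 − 0.1025 = 0.2212

22.1 percentage points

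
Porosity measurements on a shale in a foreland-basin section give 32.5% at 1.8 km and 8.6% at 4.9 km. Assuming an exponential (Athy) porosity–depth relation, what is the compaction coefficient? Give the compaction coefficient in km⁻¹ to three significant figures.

0.429 km⁻¹

Athy: φ(z) = φ₀ e^(−kz) ⇒ φ₁/φ₂ = e^{k(z₂−z₁)} ⇒ k = ln(φ₁/φ₂)/(z₂−z₁)
k = ln(0.325/0.086) / (4.9 − 1.8) = ln(3.779) / 3.1 = 1.3295 / 3.1 = 0.4289 km⁻¹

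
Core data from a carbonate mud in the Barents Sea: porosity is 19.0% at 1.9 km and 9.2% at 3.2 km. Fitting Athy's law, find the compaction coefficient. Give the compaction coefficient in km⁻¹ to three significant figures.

Athy: phi(d) = phi₀ e^(−βd) ⇒ phi₁/phi₂ = e^{β(d₂−d₁)} ⇒ β = ln(phi₁/phi₂)/(d₂−d₁)
β = ln(0.19/0.092) / (3.2 − 1.9) = ln(2.065) / 1.3 = 0.7252 / 1.3 = 0.5579 km⁻¹

0.558 km⁻¹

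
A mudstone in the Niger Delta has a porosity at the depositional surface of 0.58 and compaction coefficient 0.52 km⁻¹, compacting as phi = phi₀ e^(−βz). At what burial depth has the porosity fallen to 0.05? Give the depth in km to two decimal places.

Invert Athy's law: z = ln(phi₀/phi) / β
z = ln(0.58/0.05) / 0.52 = ln(11.6) / 0.52 = 2.4510 / 0.52 = 4.713 km

4.71 km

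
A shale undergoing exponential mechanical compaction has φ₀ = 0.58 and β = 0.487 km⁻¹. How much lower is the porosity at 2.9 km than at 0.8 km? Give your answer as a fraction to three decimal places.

φ(0.8) = 0.58·e^(−0.487×0.8) = 0.3929
φ(2.9) = 0.58·e^(−0.487×2.9) = 0.1413
Δφ = 0.3929 − 0.1413 = 0.2516

0.252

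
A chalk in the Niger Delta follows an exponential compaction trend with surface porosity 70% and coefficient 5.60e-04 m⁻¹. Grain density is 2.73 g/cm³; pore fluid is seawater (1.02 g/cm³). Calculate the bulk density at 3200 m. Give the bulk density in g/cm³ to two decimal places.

Working in km (1 km = 1000 m; c in km⁻¹ = c in m⁻¹ × 1000):
Porosity at depth: φ = 0.7·exp(−0.56×3.2) = 0.7×0.1666 = 0.1166
Bulk density: ρ_b = (1−φ)ρ_g + φ·ρ_f = 0.8834×2.73 + 0.1166×1.02
       = 2.412 + 0.119 = 2.531 g/cm³

2.53 g/cm³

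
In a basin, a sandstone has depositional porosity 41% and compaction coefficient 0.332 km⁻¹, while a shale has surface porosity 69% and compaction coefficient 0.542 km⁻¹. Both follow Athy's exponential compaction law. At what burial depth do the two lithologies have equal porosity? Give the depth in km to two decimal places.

2.48 km

Set phi₀ₐ e^(−kₐz) = phi₀ᵦ e^(−kᵦz) ⇒ ln(phi₀ₐ/phi₀ᵦ) = (kₐ − kᵦ)·z
z = ln(0.41/0.69) / (0.332 − 0.542) = -0.5205 / -0.21 = 2.479 km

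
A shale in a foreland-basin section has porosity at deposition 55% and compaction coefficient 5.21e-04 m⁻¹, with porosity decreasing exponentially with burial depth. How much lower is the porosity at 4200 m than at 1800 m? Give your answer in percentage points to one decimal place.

15.4 percentage points

Working in km (1 km = 1000 m; β in km⁻¹ = β in m⁻¹ × 1000):
n(1.8) = 0.55·e^(−0.521×1.8) = 0.2153
n(4.2) = 0.55·e^(−0.521×4.2) = 0.0617
Δn = 0.2153 − 0.0617 = 0.1537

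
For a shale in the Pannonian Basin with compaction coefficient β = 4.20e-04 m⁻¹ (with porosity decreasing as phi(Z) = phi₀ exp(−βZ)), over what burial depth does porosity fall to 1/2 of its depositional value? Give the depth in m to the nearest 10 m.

Working in km (1 km = 1000 m; β in km⁻¹ = β in m⁻¹ × 1000):
phi/phi₀ = 1/2 ⇒ exp(−β·Z) = 1/2 ⇒ Z = ln(2) / β
Z = 0.6931 / 0.42 = 1.650 km

1650 m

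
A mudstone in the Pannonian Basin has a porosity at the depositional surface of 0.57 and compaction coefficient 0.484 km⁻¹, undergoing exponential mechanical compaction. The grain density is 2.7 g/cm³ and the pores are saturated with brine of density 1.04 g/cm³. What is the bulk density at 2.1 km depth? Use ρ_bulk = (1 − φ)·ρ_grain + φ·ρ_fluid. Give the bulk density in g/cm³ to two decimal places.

Porosity at depth: φ = 0.57·exp(−0.484×2.1) = 0.57×0.3619 = 0.2063
Bulk density: ρ_b = (1−φ)ρ_g + φ·ρ_f = 0.7937×2.7 + 0.2063×1.04
       = 2.143 + 0.215 = 2.358 g/cm³

2.36 g/cm³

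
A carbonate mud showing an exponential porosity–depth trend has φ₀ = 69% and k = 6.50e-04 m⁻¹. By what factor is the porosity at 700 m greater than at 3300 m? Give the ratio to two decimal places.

Working in km (1 km = 1000 m; k in km⁻¹ = k in m⁻¹ × 1000):
φ(d₁)/φ(d₂) = e^(−k·d₁)/e^(−k·d₂) = e^{k(d₂−d₁)}
= exp(0.65 × 2.6) = exp(1.69) = 5.4195

5.42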